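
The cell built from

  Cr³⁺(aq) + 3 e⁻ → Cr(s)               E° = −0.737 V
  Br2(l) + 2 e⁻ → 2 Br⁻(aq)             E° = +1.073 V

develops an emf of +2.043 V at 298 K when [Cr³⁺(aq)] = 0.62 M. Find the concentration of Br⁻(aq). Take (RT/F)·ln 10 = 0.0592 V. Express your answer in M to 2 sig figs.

0.00014 M

Br₂/Br⁻ is the cathode (higher E°); E°cell = +1.073 − (−0.737) = +1.810 V with n = 6.
From the Nernst equation, log Q = n(E° − E)/0.0592 = 6·(+1.810 − (+2.043))/0.0592 = −23.615.
The balanced reaction is 3 Br2(l) + 2 Cr(s) → 6 Br⁻(aq) + 2 Cr³⁺(aq), so Q = [Br⁻(aq)]^6·[Cr³⁺(aq)]^2.
Substituting the known concentrations and solving, log [Br⁻(aq)] = −3.867 and [Br⁻(aq)] = 0.00014 M.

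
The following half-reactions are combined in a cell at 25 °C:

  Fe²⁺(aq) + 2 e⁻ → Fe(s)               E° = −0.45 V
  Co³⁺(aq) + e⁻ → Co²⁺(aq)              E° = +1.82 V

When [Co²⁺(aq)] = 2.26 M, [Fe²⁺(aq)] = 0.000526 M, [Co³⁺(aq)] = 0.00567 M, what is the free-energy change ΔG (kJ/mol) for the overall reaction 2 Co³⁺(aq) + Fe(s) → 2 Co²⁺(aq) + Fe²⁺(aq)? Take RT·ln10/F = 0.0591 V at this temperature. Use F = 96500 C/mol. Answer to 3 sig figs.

−427 kJ/mol

The standard cell potential is +1.82 − (−0.45) = +2.27 V, with n = 2 electrons in the balanced equation.
Here Q = ([Co²⁺(aq)]^2·[Fe²⁺(aq)]) / [Co³⁺(aq)]^2 = 83.6 (log Q = 1.922), giving E = +2.27 − (0.0591/2)·(1.922) = +2.2132 V.
Finally ΔG = −nFE = −(2)(96500 C/mol)(+2.2132 V) = −427 kJ/mol.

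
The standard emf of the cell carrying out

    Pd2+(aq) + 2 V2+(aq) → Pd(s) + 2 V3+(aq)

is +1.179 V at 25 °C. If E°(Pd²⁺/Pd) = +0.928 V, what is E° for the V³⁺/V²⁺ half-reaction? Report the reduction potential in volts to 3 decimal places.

−0.251 V

In the reaction as written the Pd²⁺/Pd couple is reduced (cathode) and V³⁺/V²⁺ is oxidized (anode), so E°cell = E°(Pd²⁺/Pd) − E°(V³⁺/V²⁺).
E°(V³⁺/V²⁺) = E°(cathode) − E°cell = +0.928 − (+1.179) = −0.251 V.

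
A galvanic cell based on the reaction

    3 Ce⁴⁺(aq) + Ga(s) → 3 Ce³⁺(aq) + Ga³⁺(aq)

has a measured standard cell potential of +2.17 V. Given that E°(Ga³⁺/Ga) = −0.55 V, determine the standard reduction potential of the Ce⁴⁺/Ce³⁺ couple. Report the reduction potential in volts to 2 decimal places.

In the reaction as written the Ce⁴⁺/Ce³⁺ couple is reduced (cathode) and Ga³⁺/Ga is oxidized (anode), so E°cell = E°(Ce⁴⁺/Ce³⁺) − E°(Ga³⁺/Ga).
E°(Ce⁴⁺/Ce³⁺) = E°cell + E°(anode) = +2.17 + (−0.55) = +1.62 V.

+1.62 V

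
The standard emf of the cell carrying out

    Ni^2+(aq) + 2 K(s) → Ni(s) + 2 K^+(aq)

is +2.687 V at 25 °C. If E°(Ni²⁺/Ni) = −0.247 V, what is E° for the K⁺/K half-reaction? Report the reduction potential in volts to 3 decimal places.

In the reaction as written the Ni²⁺/Ni couple is reduced (cathode) and K⁺/K is oxidized (anode), so E°cell = E°(Ni²⁺/Ni) − E°(K⁺/K).
E°(K⁺/K) = E°(cathode) − E°cell = −0.247 − (+2.687) = −2.934 V.

−2.934 V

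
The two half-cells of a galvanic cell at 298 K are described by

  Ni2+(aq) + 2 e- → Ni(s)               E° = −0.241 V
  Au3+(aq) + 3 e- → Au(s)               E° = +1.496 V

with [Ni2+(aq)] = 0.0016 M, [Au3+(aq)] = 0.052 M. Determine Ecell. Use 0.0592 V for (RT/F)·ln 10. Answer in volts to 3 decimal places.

Au³⁺/Au is reduced (cathode, E° = +1.496 V) and Ni²⁺/Ni is oxidized (anode).
The standard potential is +1.496 − (−0.241) = +1.737 V and the balanced reaction transfers n = 6 electrons.
For the overall reaction 2 Au3+(aq) + 3 Ni(s) → 2 Au(s) + 3 Ni2+(aq), Q = [Ni2+(aq)]^3 / [Au3+(aq)]^2 = 1.51×10^−6, giving log Q = −5.820.
By the Nernst equation, E = +1.737 − (0.0592/6)·(−5.820) = +1.794 V.

+1.794 V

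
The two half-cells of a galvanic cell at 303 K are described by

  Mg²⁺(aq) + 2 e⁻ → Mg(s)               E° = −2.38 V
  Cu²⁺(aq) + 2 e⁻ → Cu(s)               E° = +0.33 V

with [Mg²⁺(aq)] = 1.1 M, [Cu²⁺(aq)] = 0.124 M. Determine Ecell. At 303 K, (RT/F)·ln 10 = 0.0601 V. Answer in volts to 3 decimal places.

Since E°(Cu²⁺/Cu) > E°(Mg²⁺/Mg), Cu²⁺/Cu serves as the cathode.
E°cell = E°cat − E°an = +0.33 − (−2.38) = +2.71 V; n = 2.
Balancing gives Cu²⁺(aq) + Mg(s) → Cu(s) + Mg²⁺(aq); hence Q = [Mg²⁺(aq)] / [Cu²⁺(aq)] = 8.87 (log Q = 0.948).
By the Nernst equation, E = +2.71 − (0.0601/2)·(0.948) = +2.682 V.

+2.682 V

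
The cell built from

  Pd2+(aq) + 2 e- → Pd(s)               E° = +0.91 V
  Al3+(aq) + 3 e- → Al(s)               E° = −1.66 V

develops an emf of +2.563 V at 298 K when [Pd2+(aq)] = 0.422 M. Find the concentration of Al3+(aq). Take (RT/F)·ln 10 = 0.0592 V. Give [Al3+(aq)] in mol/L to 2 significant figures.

The Pd²⁺/Pd couple has the larger reduction potential, so it is the cathode: E°cell = +0.91 − (−1.66) = +2.57 V and n = 6.
Since E = E° − (0.0592/n)·log Q, log Q = n(E° − E)/0.0592 = 0.709.
The balanced reaction is 3 Pd2+(aq) + 2 Al(s) → 3 Pd(s) + 2 Al3+(aq), so Q = [Al3+(aq)]^2 / [Pd2+(aq)]^3.
Solving for the unknown gives log [Al3+(aq)] = −0.208, so [Al3+(aq)] ≈ 0.62 M.

0.62 M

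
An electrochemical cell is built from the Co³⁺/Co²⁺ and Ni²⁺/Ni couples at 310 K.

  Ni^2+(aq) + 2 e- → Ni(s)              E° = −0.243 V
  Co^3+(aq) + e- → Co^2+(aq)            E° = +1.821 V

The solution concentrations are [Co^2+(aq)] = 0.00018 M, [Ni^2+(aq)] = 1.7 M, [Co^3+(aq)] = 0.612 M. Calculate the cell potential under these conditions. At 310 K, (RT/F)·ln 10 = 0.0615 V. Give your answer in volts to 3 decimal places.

+2.274 V

Since E°(Co³⁺/Co²⁺) > E°(Ni²⁺/Ni), Co³⁺/Co²⁺ serves as the cathode.
The standard potential is +1.821 − (−0.243) = +2.064 V and the balanced reaction transfers n = 2 electrons.
Balancing gives 2 Co^3+(aq) + Ni(s) → 2 Co^2+(aq) + Ni^2+(aq); hence Q = ([Co^2+(aq)]^2·[Ni^2+(aq)]) / [Co^3+(aq)]^2 = 1.47×10^−7 (log Q = −6.833).
E = E° − (0.0615/n)·log Q = +2.064 − (0.0615/2)(−6.833) = +2.274 V.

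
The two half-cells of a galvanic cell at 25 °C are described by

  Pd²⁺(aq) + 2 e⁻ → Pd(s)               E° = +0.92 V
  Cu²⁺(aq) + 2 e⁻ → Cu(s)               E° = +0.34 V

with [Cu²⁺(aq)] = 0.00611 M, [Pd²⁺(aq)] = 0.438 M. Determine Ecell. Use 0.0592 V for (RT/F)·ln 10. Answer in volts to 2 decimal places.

+0.63 V

Pd²⁺/Pd is reduced (cathode, E° = +0.92 V) and Cu²⁺/Cu is oxidized (anode).
E°cell = E°cat − E°an = +0.92 − (+0.34) = +0.58 V; n = 2.
Balancing gives Pd²⁺(aq) + Cu(s) → Pd(s) + Cu²⁺(aq); hence Q = [Cu²⁺(aq)] / [Pd²⁺(aq)] = 0.0139 (log Q = −1.855).
By the Nernst equation, E = +0.58 − (0.0592/2)·(−1.855) = +0.63 V.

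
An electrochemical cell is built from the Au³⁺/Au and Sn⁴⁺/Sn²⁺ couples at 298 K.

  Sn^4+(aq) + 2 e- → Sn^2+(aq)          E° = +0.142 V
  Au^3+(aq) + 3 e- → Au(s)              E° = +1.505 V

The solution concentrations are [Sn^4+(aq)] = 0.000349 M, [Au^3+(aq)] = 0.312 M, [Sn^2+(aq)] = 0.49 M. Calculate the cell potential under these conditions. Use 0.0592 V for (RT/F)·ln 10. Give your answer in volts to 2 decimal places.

+1.45 V

Au³⁺/Au is reduced (cathode, E° = +1.505 V) and Sn⁴⁺/Sn²⁺ is oxidized (anode).
E°cell = +1.505 − (+0.142) = +1.363 V, with n = 6 electrons transferred.
For the overall reaction 2 Au^3+(aq) + 3 Sn^2+(aq) → 2 Au(s) + 3 Sn^4+(aq), Q = [Sn^4+(aq)]^3 / ([Au^3+(aq)]^2·[Sn^2+(aq)]^3) = 3.71×10^−9, giving log Q = −8.430.
E = E° − (0.0592/n)·log Q = +1.363 − (0.0592/6)(−8.430) = +1.45 V.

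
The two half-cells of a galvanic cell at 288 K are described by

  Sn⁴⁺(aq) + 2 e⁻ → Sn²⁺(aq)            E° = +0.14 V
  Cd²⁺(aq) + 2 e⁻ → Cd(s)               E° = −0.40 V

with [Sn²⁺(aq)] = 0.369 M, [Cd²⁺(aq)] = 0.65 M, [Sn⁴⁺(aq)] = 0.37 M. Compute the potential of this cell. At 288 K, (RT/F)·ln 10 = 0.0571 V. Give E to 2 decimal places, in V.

Since E°(Sn⁴⁺/Sn²⁺) > E°(Cd²⁺/Cd), Sn⁴⁺/Sn²⁺ serves as the cathode.
The standard potential is +0.14 − (−0.40) = +0.54 V and the balanced reaction transfers n = 2 electrons.
For the overall reaction Sn⁴⁺(aq) + Cd(s) → Sn²⁺(aq) + Cd²⁺(aq), Q = ([Sn²⁺(aq)]·[Cd²⁺(aq)]) / [Sn⁴⁺(aq)] = 0.648, giving log Q = −0.188.
By the Nernst equation, E = +0.54 − (0.0571/2)·(−0.188) = +0.55 V.

+0.55 V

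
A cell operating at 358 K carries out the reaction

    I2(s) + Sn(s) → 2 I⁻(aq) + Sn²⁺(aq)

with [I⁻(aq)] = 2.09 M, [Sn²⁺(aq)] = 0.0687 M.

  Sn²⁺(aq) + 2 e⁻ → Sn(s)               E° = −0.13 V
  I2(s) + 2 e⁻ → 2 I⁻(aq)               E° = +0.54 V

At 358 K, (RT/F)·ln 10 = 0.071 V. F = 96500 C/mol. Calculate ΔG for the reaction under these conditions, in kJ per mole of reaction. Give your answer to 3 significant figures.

E°cell = +0.54 − (−0.13) = +0.67 V; the balanced reaction transfers n = 2 electrons.
The reaction quotient is [I⁻(aq)]^2·[Sn²⁺(aq)] = 0.3; by Nernst, E = +0.67 − (0.071/2)(−0.523) = +0.6886 V.
Then ΔG = −nFE = −2 × 96500 × +0.6886 J/mol = −133 kJ/mol.

−133 kJ/mol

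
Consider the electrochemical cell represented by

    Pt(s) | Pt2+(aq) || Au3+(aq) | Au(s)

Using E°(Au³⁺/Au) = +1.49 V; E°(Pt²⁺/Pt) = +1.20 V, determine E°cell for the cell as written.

+0.29 V

By convention the left-hand electrode in cell notation is the anode (oxidation) and the right-hand electrode is the cathode (reduction).
E°cell = E°(right) − E°(left) = +1.49 − (+1.20) = +0.29 V.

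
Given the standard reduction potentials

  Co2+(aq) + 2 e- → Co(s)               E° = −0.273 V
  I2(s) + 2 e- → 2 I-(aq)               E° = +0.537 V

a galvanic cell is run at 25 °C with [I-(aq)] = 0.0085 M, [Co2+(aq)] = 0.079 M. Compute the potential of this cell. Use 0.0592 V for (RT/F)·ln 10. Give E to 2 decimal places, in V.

+0.97 V

The I₂/I⁻ couple has the more positive E°, so it is the cathode; Co²⁺/Co is the anode.
E°cell = E°cat − E°an = +0.537 − (−0.273) = +0.810 V; n = 2.
The balanced reaction is I2(s) + Co(s) → 2 I-(aq) + Co2+(aq), so Q = [I-(aq)]^2·[Co2+(aq)] = 5.71×10^−6 and log Q = −5.244.
Applying E = E° − (RT ln10/nF)·log Q gives +0.810 − (0.0592/2)(−5.244) = +0.97 V.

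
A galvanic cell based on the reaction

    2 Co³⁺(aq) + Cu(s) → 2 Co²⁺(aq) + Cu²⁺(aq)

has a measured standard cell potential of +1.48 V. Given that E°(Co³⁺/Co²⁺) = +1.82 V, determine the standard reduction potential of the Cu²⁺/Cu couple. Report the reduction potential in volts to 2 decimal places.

+0.34 V

In the reaction as written the Co³⁺/Co²⁺ couple is reduced (cathode) and Cu²⁺/Cu is oxidized (anode), so E°cell = E°(Co³⁺/Co²⁺) − E°(Cu²⁺/Cu).
E°(Cu²⁺/Cu) = E°(cathode) − E°cell = +1.82 − (+1.48) = +0.34 V.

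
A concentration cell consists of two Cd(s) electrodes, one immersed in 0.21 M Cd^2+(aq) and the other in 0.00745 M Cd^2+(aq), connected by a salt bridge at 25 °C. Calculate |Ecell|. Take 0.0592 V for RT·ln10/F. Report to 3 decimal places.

0.043 V

For a concentration cell E°cell = 0, since both electrodes use the same couple.
The compartment with the higher Cd^2+(aq) concentration (0.21 M) acts as the cathode; ions are reduced there and produced at the dilute (0.00745 M) anode.
With n = 2, Ecell = −(0.0592/2)·log([dilute]/[conc]) = −(0.0592/2)·log(0.00745/0.21) = +0.043 V.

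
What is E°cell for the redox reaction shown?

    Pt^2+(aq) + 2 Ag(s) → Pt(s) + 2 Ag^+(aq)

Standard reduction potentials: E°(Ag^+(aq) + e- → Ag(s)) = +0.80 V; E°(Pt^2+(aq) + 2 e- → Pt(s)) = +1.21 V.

In the reaction as written, Pt^2+(aq) is reduced (cathode) and Ag^+(aq) is produced by oxidation at the anode.
E°cell = E°(cathode) − E°(anode) = +1.21 − (+0.80) = +0.41 V.

+0.41 V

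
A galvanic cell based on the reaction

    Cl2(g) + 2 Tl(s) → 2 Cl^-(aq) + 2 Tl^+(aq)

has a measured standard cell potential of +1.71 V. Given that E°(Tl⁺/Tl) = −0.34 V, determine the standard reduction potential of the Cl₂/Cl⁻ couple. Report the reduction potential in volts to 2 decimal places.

+1.37 V

In the reaction as written the Cl₂/Cl⁻ couple is reduced (cathode) and Tl⁺/Tl is oxidized (anode), so E°cell = E°(Cl₂/Cl⁻) − E°(Tl⁺/Tl).
E°(Cl₂/Cl⁻) = E°cell + E°(anode) = +1.71 + (−0.34) = +1.37 V.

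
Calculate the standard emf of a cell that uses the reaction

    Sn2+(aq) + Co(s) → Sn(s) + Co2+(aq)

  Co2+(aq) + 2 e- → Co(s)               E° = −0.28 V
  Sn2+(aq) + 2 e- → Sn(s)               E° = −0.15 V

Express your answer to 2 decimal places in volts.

+0.13 V

Sn2+(aq) gains electrons, so the Sn²⁺/Sn couple is the cathode; the Co²⁺/Co couple is the anode.
E°cell = E°(cathode) − E°(anode) = −0.15 − (−0.28) = +0.13 V.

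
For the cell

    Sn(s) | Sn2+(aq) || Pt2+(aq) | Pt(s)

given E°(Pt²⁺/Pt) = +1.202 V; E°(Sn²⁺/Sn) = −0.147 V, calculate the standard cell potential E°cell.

+1.349 V

By convention the left-hand electrode in cell notation is the anode (oxidation) and the right-hand electrode is the cathode (reduction).
E°cell = E°(right) − E°(left) = +1.202 − (−0.147) = +1.349 V.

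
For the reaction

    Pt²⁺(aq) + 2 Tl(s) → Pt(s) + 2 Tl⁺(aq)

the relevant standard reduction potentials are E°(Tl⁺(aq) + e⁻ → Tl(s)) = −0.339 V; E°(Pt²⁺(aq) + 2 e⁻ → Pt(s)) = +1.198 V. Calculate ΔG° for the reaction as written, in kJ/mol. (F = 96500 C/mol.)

−297 kJ/mol

In the reaction as written Pt²⁺(aq) is reduced, so the Pt²⁺/Pt couple is the cathode and Tl⁺/Tl is the anode.
E°cell = +1.198 − (−0.339) = +1.537 V; balancing electrons gives n = 2.
ΔG° = −nFE°cell = −(2)(96500)(+1.537) J/mol = −297 kJ/mol.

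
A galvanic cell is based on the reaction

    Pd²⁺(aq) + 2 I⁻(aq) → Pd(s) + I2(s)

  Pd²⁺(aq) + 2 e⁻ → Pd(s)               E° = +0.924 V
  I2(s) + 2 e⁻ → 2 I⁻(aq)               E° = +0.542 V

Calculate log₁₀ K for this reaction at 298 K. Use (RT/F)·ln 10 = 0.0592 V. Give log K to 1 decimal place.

log K = 12.9

The Pd²⁺/Pd couple is reduced (cathode); E°cell = +0.924 − (+0.542) = +0.382 V with n = 2.
At equilibrium E = 0, so log K = nE°cell / 0.0592 = (2)(+0.382) / 0.0592 = 12.9.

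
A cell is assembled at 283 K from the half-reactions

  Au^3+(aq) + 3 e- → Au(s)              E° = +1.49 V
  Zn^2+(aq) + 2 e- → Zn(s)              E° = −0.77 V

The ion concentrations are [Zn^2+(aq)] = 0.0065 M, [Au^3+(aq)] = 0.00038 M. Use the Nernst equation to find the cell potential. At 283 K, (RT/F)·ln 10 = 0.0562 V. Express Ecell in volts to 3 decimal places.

+2.257 V

The Au³⁺/Au couple has the more positive E°, so it is the cathode; Zn²⁺/Zn is the anode.
E°cell = E°cat − E°an = +1.49 − (−0.77) = +2.26 V; n = 6.
Balancing gives 2 Au^3+(aq) + 3 Zn(s) → 2 Au(s) + 3 Zn^2+(aq); hence Q = [Zn^2+(aq)]^3 / [Au^3+(aq)]^2 = 1.9 (log Q = 0.279).
E = E° − (0.0562/n)·log Q = +2.26 − (0.0562/6)(0.279) = +2.257 V.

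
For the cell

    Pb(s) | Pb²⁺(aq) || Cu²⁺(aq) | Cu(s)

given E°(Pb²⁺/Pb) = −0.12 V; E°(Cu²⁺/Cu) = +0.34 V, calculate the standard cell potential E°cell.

By convention the left-hand electrode in cell notation is the anode (oxidation) and the right-hand electrode is the cathode (reduction).
E°cell = E°(right) − E°(left) = +0.34 − (−0.12) = +0.46 V.

+0.46 V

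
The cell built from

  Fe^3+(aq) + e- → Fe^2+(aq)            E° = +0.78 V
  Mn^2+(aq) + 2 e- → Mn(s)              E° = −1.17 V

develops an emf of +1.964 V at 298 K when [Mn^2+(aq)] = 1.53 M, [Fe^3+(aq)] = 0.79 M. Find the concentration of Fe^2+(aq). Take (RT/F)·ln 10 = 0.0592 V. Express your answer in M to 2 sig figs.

0.37 M

With Fe³⁺/Fe²⁺ at the cathode and Mn²⁺/Mn at the anode, E°cell = +0.78 − (−1.17) = +1.95 V (n = 2).
From the Nernst equation, log Q = n(E° − E)/0.0592 = 2·(+1.95 − (+1.964))/0.0592 = −0.473.
Balancing electrons gives 2 Fe^3+(aq) + Mn(s) → 2 Fe^2+(aq) + Mn^2+(aq); thus Q = ([Fe^2+(aq)]^2·[Mn^2+(aq)]) / [Fe^3+(aq)]^2.
Isolating [Fe^2+(aq)] in Q = 10^{−0.473} yields log [Fe^2+(aq)] = −0.431, i.e. 0.37 M.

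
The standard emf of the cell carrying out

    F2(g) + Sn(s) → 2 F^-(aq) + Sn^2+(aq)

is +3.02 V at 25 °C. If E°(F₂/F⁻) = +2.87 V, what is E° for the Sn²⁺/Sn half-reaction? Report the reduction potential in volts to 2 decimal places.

In the reaction as written the F₂/F⁻ couple is reduced (cathode) and Sn²⁺/Sn is oxidized (anode), so E°cell = E°(F₂/F⁻) − E°(Sn²⁺/Sn).
E°(Sn²⁺/Sn) = E°(cathode) − E°cell = +2.87 − (+3.02) = −0.15 V.

−0.15 V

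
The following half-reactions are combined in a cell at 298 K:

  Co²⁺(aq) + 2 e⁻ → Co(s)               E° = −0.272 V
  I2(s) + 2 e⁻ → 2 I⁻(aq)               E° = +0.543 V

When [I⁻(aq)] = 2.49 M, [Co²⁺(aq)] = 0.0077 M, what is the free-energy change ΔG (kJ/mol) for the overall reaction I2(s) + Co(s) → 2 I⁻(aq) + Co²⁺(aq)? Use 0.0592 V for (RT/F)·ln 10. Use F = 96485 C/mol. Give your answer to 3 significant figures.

E°cell = +0.543 − (−0.272) = +0.815 V; the balanced reaction transfers n = 2 electrons.
Q = [I⁻(aq)]^2·[Co²⁺(aq)] = 0.0477, so log Q = −1.321 and E = +0.815 − (0.0592/2)(−1.321) = +0.8541 V.
ΔG = −nFE = −(2)(96485)(+0.8541) J/mol = −165 kJ/mol.

−165 kJ/mol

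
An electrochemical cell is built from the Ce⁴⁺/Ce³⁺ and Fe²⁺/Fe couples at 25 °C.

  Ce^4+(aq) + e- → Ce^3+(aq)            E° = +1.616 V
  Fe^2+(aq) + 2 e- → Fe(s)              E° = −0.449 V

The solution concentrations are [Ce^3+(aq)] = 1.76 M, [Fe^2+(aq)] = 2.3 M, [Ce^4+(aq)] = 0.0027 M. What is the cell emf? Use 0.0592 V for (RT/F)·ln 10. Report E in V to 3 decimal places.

Ce⁴⁺/Ce³⁺ is reduced (cathode, E° = +1.616 V) and Fe²⁺/Fe is oxidized (anode).
E°cell = +1.616 − (−0.449) = +2.065 V, with n = 2 electrons transferred.
The balanced reaction is 2 Ce^4+(aq) + Fe(s) → 2 Ce^3+(aq) + Fe^2+(aq), so Q = ([Ce^3+(aq)]^2·[Fe^2+(aq)]) / [Ce^4+(aq)]^2 = 9.77×10^5 and log Q = 5.990.
E = E° − (0.0592/n)·log Q = +2.065 − (0.0592/2)(5.990) = +1.888 V.

+1.888 V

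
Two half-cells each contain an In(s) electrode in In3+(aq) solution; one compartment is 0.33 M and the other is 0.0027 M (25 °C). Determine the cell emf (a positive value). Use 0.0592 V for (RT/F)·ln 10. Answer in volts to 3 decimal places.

For a concentration cell E°cell = 0, since both electrodes use the same couple.
The compartment with the higher In3+(aq) concentration (0.33 M) acts as the cathode; ions are reduced there and produced at the dilute (0.0027 M) anode.
With n = 3, Ecell = −(0.0592/3)·log([dilute]/[conc]) = −(0.0592/3)·log(0.0027/0.33) = +0.041 V.

0.041 V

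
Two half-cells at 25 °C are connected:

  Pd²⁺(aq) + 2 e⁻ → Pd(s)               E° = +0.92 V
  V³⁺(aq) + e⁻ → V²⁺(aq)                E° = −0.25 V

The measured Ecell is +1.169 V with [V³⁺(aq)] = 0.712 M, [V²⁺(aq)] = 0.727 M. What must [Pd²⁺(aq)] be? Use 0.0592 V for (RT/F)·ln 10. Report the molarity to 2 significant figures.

Pd²⁺/Pd is the cathode (higher E°); E°cell = +0.92 − (−0.25) = +1.17 V with n = 2.
Rearranging E = E° − (0.0592/n)·log Q gives log Q = 2(+1.17 − (+1.169))/0.0592 = 0.034.
The balanced reaction is Pd²⁺(aq) + 2 V²⁺(aq) → Pd(s) + 2 V³⁺(aq), so Q = [V³⁺(aq)]^2 / ([Pd²⁺(aq)]·[V²⁺(aq)]^2).
Isolating [Pd²⁺(aq)] in Q = 10^{0.034} yields log [Pd²⁺(aq)] = −0.052, i.e. 0.89 M.

0.89 M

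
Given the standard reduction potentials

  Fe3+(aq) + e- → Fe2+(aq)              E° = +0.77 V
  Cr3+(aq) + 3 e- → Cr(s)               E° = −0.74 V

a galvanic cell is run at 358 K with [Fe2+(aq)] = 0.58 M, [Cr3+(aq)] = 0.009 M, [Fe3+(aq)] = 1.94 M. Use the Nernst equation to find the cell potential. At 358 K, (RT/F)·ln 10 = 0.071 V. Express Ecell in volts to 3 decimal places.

Since E°(Fe³⁺/Fe²⁺) > E°(Cr³⁺/Cr), Fe³⁺/Fe²⁺ serves as the cathode.
E°cell = +0.77 − (−0.74) = +1.51 V, with n = 3 electrons transferred.
The balanced reaction is 3 Fe3+(aq) + Cr(s) → 3 Fe2+(aq) + Cr3+(aq), so Q = ([Fe2+(aq)]^3·[Cr3+(aq)]) / [Fe3+(aq)]^3 = 0.000241 and log Q = −3.619.
By the Nernst equation, E = +1.51 − (0.071/3)·(−3.619) = +1.596 V.

+1.596 V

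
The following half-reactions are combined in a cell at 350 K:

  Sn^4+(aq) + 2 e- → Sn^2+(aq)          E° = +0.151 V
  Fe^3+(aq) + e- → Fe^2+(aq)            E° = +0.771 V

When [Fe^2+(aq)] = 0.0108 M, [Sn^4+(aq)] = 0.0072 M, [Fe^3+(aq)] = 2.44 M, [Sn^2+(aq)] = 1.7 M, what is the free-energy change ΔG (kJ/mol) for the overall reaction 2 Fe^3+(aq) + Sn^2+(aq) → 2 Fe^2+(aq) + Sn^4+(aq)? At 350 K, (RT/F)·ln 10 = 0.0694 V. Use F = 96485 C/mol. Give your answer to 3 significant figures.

The standard cell potential is +0.771 − (+0.151) = +0.620 V, with n = 2 electrons in the balanced equation.
Q = ([Fe^2+(aq)]^2·[Sn^4+(aq)]) / ([Fe^3+(aq)]^2·[Sn^2+(aq)]) = 8.3×10^−8, so log Q = −7.081 and E = +0.620 − (0.0694/2)(−7.081) = +0.8657 V.
Finally ΔG = −nFE = −(2)(96485 C/mol)(+0.8657 V) = −167 kJ/mol.

−167 kJ/mol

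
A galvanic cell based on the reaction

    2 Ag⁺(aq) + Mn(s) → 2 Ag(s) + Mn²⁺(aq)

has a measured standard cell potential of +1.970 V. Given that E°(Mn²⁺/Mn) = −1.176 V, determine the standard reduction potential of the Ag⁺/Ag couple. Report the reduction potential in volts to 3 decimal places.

In the reaction as written the Ag⁺/Ag couple is reduced (cathode) and Mn²⁺/Mn is oxidized (anode), so E°cell = E°(Ag⁺/Ag) − E°(Mn²⁺/Mn).
E°(Ag⁺/Ag) = E°cell + E°(anode) = +1.970 + (−1.176) = +0.794 V.

+0.794 V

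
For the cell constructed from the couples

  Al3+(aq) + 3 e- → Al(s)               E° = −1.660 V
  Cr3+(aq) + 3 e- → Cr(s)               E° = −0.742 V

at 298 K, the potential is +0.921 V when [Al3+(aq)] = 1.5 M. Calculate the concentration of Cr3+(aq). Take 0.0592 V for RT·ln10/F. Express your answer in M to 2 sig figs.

2.1 M

Cr³⁺/Cr is the cathode (higher E°); E°cell = −0.742 − (−1.660) = +0.918 V with n = 3.
Rearranging E = E° − (0.0592/n)·log Q gives log Q = 3(+0.918 − (+0.921))/0.0592 = −0.152.
For Cr3+(aq) + Al(s) → Cr(s) + Al3+(aq), the reaction quotient is Q = [Al3+(aq)] / [Cr3+(aq)].
Isolating [Cr3+(aq)] in Q = 10^{−0.152} yields log [Cr3+(aq)] = 0.328, i.e. 2.1 M.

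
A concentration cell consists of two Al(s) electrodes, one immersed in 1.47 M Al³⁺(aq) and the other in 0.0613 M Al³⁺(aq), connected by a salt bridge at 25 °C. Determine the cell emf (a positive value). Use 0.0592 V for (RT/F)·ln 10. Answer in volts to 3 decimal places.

0.027 V

For a concentration cell E°cell = 0, since both electrodes use the same couple.
The compartment with the higher Al³⁺(aq) concentration (1.47 M) acts as the cathode; ions are reduced there and produced at the dilute (0.0613 M) anode.
With n = 3, Ecell = −(0.0592/3)·log([dilute]/[conc]) = −(0.0592/3)·log(0.0613/1.47) = +0.027 V.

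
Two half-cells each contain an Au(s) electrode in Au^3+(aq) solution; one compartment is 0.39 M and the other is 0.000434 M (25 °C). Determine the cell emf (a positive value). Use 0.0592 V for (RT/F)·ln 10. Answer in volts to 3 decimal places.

For a concentration cell E°cell = 0, since both electrodes use the same couple.
The compartment with the higher Au^3+(aq) concentration (0.39 M) acts as the cathode; ions are reduced there and produced at the dilute (0.000434 M) anode.
With n = 3, Ecell = −(0.0592/3)·log([dilute]/[conc]) = −(0.0592/3)·log(0.000434/0.39) = +0.058 V.

0.058 V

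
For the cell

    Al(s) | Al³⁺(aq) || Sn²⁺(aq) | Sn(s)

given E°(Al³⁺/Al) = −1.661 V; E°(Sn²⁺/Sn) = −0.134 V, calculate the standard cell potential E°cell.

By convention the left-hand electrode in cell notation is the anode (oxidation) and the right-hand electrode is the cathode (reduction).
E°cell = E°(right) − E°(left) = −0.134 − (−1.661) = +1.527 V.

+1.527 V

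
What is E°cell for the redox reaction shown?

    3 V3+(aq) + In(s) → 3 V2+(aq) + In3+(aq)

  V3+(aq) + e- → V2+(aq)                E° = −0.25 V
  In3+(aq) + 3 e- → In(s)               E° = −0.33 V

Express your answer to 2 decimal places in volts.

+0.08 V

In the reaction as written, V3+(aq) is reduced (cathode) and In3+(aq) is produced by oxidation at the anode.
E°cell = E°(cathode) − E°(anode) = −0.25 − (−0.33) = +0.08 V.
The positive value indicates the reaction is spontaneous as written.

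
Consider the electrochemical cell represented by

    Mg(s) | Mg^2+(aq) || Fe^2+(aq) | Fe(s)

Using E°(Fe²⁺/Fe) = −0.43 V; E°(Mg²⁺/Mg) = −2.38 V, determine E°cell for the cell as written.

+1.95 V

By convention the left-hand electrode in cell notation is the anode (oxidation) and the right-hand electrode is the cathode (reduction).
E°cell = E°(right) − E°(left) = −0.43 − (−2.38) = +1.95 V.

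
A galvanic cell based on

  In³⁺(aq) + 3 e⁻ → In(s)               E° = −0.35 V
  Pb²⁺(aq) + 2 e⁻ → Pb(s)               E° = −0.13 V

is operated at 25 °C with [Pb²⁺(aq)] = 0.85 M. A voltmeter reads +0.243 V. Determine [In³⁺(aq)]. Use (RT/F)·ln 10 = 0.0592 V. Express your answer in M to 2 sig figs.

0.054 M

Pb²⁺/Pb is the cathode (higher E°); E°cell = −0.13 − (−0.35) = +0.22 V with n = 6.
Rearranging E = E° − (0.0592/n)·log Q gives log Q = 6(+0.22 − (+0.243))/0.0592 = −2.331.
The balanced reaction is 3 Pb²⁺(aq) + 2 In(s) → 3 Pb(s) + 2 In³⁺(aq), so Q = [In³⁺(aq)]^2 / [Pb²⁺(aq)]^3.
Solving for the unknown gives log [In³⁺(aq)] = −1.271, so [In³⁺(aq)] ≈ 0.054 M.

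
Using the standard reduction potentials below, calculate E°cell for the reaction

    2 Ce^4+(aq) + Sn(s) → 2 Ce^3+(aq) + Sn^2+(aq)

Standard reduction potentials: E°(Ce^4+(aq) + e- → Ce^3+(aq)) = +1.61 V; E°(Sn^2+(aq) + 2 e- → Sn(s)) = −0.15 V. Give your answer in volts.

+1.76 V

Ce^4+(aq) gains electrons, so the Ce⁴⁺/Ce³⁺ couple is the cathode; the Sn²⁺/Sn couple is the anode.
E°cell = E°(cathode) − E°(anode) = +1.61 − (−0.15) = +1.76 V.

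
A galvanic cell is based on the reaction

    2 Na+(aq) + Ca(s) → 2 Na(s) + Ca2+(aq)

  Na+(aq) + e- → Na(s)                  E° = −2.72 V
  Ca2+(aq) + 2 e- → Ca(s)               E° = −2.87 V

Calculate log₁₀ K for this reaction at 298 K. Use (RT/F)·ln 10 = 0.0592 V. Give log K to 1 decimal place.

The Na⁺/Na couple is reduced (cathode); E°cell = −2.72 − (−2.87) = +0.15 V with n = 2.
At equilibrium E = 0, so log K = nE°cell / 0.0592 = (2)(+0.15) / 0.0592 = 5.1.

log K = 5.1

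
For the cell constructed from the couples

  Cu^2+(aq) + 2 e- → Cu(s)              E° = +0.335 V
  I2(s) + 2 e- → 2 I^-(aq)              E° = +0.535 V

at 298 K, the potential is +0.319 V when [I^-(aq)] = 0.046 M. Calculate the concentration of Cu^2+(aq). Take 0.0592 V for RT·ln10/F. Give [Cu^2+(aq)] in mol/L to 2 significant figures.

I₂/I⁻ is the cathode (higher E°); E°cell = +0.535 − (+0.335) = +0.200 V with n = 2.
From the Nernst equation, log Q = n(E° − E)/0.0592 = 2·(+0.200 − (+0.319))/0.0592 = −4.020.
For I2(s) + Cu(s) → 2 I^-(aq) + Cu^2+(aq), the reaction quotient is Q = [I^-(aq)]^2·[Cu^2+(aq)].
Substituting the known concentrations and solving, log [Cu^2+(aq)] = −1.346 and [Cu^2+(aq)] = 0.045 M.

0.045 M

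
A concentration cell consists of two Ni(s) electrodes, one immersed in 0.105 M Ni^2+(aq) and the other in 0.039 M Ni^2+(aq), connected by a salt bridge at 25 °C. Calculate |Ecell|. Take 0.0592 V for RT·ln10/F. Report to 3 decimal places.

0.013 V

For a concentration cell E°cell = 0, since both electrodes use the same couple.
The compartment with the higher Ni^2+(aq) concentration (0.105 M) acts as the cathode; ions are reduced there and produced at the dilute (0.039 M) anode.
With n = 2, Ecell = −(0.0592/2)·log([dilute]/[conc]) = −(0.0592/2)·log(0.039/0.105) = +0.013 V.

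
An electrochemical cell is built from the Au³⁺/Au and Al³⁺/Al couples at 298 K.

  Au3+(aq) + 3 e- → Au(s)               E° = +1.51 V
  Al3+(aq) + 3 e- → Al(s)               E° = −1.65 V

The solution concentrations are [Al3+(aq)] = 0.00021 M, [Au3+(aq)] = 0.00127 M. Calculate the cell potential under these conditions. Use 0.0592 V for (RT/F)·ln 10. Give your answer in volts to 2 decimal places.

+3.18 V

Au³⁺/Au is reduced (cathode, E° = +1.51 V) and Al³⁺/Al is oxidized (anode).
E°cell = E°cat − E°an = +1.51 − (−1.65) = +3.16 V; n = 3.
The balanced reaction is Au3+(aq) + Al(s) → Au(s) + Al3+(aq), so Q = [Al3+(aq)] / [Au3+(aq)] = 0.165 and log Q = −0.782.
Applying E = E° − (RT ln10/nF)·log Q gives +3.16 − (0.0592/3)(−0.782) = +3.18 V.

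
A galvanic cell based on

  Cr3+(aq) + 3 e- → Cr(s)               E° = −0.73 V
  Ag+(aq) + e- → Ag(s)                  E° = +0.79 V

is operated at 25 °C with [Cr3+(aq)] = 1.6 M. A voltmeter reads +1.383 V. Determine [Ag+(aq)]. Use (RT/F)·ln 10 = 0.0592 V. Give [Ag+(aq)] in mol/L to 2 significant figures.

0.0057 M

The Ag⁺/Ag couple has the larger reduction potential, so it is the cathode: E°cell = +0.79 − (−0.73) = +1.52 V and n = 3.
From the Nernst equation, log Q = n(E° − E)/0.0592 = 3·(+1.52 − (+1.383))/0.0592 = 6.943.
Balancing electrons gives 3 Ag+(aq) + Cr(s) → 3 Ag(s) + Cr3+(aq); thus Q = [Cr3+(aq)] / [Ag+(aq)]^3.
Substituting the known concentrations and solving, log [Ag+(aq)] = −2.246 and [Ag+(aq)] = 0.0057 M.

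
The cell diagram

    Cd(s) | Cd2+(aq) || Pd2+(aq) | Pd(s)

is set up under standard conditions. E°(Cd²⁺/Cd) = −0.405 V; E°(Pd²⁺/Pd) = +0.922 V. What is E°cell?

+1.327 V

By convention the left-hand electrode in cell notation is the anode (oxidation) and the right-hand electrode is the cathode (reduction).
E°cell = E°(right) − E°(left) = +0.922 − (−0.405) = +1.327 V.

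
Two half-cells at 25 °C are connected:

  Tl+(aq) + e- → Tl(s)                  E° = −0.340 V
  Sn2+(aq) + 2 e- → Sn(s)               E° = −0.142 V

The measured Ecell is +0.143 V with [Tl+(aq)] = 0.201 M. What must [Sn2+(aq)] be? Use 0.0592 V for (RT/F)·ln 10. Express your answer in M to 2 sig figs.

Sn²⁺/Sn is the cathode (higher E°); E°cell = −0.142 − (−0.340) = +0.198 V with n = 2.
From the Nernst equation, log Q = n(E° − E)/0.0592 = 2·(+0.198 − (+0.143))/0.0592 = 1.858.
For Sn2+(aq) + 2 Tl(s) → Sn(s) + 2 Tl+(aq), the reaction quotient is Q = [Tl+(aq)]^2 / [Sn2+(aq)].
Isolating [Sn2+(aq)] in Q = 10^{1.858} yields log [Sn2+(aq)] = −3.252, i.e. 0.00056 M.

0.00056 M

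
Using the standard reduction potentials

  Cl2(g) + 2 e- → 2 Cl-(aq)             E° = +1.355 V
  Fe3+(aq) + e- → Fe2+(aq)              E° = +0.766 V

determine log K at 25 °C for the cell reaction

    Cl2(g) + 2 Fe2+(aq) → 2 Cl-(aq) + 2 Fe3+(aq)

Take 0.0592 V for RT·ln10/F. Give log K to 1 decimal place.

log K = 19.9

The Cl₂/Cl⁻ couple is reduced (cathode); E°cell = +1.355 − (+0.766) = +0.589 V with n = 2.
At equilibrium E = 0, so log K = nE°cell / 0.0592 = (2)(+0.589) / 0.0592 = 19.9.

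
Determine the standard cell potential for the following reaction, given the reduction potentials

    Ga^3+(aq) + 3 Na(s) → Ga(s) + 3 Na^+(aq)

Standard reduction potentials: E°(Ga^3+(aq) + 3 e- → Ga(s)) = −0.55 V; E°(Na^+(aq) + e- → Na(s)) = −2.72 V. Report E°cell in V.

+2.17 V

Ga^3+(aq) gains electrons, so the Ga³⁺/Ga couple is the cathode; the Na⁺/Na couple is the anode.
E°cell = E°(cathode) − E°(anode) = −0.55 − (−2.72) = +2.17 V.
The positive value indicates the reaction is spontaneous as written.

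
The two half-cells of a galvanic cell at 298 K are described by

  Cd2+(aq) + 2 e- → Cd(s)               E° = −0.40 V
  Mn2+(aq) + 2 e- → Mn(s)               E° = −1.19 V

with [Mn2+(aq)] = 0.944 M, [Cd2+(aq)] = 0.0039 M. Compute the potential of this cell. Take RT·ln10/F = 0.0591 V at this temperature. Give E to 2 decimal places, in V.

Since E°(Cd²⁺/Cd) > E°(Mn²⁺/Mn), Cd²⁺/Cd serves as the cathode.
E°cell = −0.40 − (−1.19) = +0.79 V, with n = 2 electrons transferred.
For the overall reaction Cd2+(aq) + Mn(s) → Cd(s) + Mn2+(aq), Q = [Mn2+(aq)] / [Cd2+(aq)] = 242, giving log Q = 2.384.
E = E° − (0.0591/n)·log Q = +0.79 − (0.0591/2)(2.384) = +0.72 V.

+0.72 V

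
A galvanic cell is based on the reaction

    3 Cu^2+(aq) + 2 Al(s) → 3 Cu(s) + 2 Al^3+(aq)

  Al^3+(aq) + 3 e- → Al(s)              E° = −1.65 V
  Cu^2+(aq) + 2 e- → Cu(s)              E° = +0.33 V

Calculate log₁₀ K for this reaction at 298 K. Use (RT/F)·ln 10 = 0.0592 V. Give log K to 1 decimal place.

log K = 200.7

The Cu²⁺/Cu couple is reduced (cathode); E°cell = +0.33 − (−1.65) = +1.98 V with n = 6.
At equilibrium E = 0, so log K = nE°cell / 0.0592 = (6)(+1.98) / 0.0592 = 200.7.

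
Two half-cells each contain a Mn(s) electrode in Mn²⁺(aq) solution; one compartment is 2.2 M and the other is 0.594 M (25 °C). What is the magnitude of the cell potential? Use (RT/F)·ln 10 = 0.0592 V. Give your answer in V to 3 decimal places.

0.017 V

For a concentration cell E°cell = 0, since both electrodes use the same couple.
The compartment with the higher Mn²⁺(aq) concentration (2.2 M) acts as the cathode; ions are reduced there and produced at the dilute (0.594 M) anode.
With n = 2, Ecell = −(0.0592/2)·log([dilute]/[conc]) = −(0.0592/2)·log(0.594/2.2) = +0.017 V.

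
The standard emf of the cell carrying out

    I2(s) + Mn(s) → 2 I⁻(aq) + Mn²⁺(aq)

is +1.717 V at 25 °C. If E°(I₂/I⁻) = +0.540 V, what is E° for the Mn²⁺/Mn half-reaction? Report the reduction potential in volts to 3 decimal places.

−1.177 V

In the reaction as written the I₂/I⁻ couple is reduced (cathode) and Mn²⁺/Mn is oxidized (anode), so E°cell = E°(I₂/I⁻) − E°(Mn²⁺/Mn).
E°(Mn²⁺/Mn) = E°(cathode) − E°cell = +0.540 − (+1.717) = −1.177 V.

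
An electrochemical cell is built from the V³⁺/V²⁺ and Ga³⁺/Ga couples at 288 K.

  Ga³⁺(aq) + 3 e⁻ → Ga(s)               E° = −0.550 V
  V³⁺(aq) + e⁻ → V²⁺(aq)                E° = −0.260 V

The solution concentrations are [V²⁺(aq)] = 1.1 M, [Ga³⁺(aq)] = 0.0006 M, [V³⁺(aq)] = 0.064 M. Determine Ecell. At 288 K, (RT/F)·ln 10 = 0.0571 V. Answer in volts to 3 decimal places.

+0.281 V

V³⁺/V²⁺ is reduced (cathode, E° = −0.260 V) and Ga³⁺/Ga is oxidized (anode).
E°cell = −0.260 − (−0.550) = +0.290 V, with n = 3 electrons transferred.
For the overall reaction 3 V³⁺(aq) + Ga(s) → 3 V²⁺(aq) + Ga³⁺(aq), Q = ([V²⁺(aq)]^3·[Ga³⁺(aq)]) / [V³⁺(aq)]^3 = 3.05, giving log Q = 0.484.
By the Nernst equation, E = +0.290 − (0.0571/3)·(0.484) = +0.281 V.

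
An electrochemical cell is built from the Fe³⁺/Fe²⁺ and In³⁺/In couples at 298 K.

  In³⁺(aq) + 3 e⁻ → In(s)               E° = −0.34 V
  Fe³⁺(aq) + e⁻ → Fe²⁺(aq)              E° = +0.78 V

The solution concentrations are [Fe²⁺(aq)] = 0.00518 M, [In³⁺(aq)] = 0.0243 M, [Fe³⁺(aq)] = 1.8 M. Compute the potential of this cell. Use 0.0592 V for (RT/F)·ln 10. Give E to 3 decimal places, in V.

+1.302 V

Fe³⁺/Fe²⁺ is reduced (cathode, E° = +0.78 V) and In³⁺/In is oxidized (anode).
The standard potential is +0.78 − (−0.34) = +1.12 V and the balanced reaction transfers n = 3 electrons.
The balanced reaction is 3 Fe³⁺(aq) + In(s) → 3 Fe²⁺(aq) + In³⁺(aq), so Q = ([Fe²⁺(aq)]^3·[In³⁺(aq)]) / [Fe³⁺(aq)]^3 = 5.79×10^−10 and log Q = −9.237.
E = E° − (0.0592/n)·log Q = +1.12 − (0.0592/3)(−9.237) = +1.302 V.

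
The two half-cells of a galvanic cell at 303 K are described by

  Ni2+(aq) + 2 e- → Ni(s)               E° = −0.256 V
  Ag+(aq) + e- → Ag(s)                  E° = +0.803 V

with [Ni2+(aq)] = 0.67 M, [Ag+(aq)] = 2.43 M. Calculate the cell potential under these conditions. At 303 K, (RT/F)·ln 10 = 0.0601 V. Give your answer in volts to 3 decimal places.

Ag⁺/Ag is reduced (cathode, E° = +0.803 V) and Ni²⁺/Ni is oxidized (anode).
E°cell = +0.803 − (−0.256) = +1.059 V, with n = 2 electrons transferred.
The balanced reaction is 2 Ag+(aq) + Ni(s) → 2 Ag(s) + Ni2+(aq), so Q = [Ni2+(aq)] / [Ag+(aq)]^2 = 0.113 and log Q = −0.945.
By the Nernst equation, E = +1.059 − (0.0601/2)·(−0.945) = +1.087 V.

+1.087 V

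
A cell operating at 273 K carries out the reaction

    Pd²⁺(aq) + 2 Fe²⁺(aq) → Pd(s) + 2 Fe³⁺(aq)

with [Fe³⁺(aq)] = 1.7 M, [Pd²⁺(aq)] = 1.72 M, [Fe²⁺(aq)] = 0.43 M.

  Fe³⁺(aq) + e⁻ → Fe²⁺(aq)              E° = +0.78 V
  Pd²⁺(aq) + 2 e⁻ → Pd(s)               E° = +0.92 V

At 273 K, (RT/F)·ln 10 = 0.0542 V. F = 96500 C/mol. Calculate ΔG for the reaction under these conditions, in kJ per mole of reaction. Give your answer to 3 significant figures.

−22.0 kJ/mol

The standard cell potential is +0.92 − (+0.78) = +0.14 V, with n = 2 electrons in the balanced equation.
Q = [Fe³⁺(aq)]^2 / ([Pd²⁺(aq)]·[Fe²⁺(aq)]^2) = 9.09, so log Q = 0.958 and E = +0.14 − (0.0542/2)(0.958) = +0.1140 V.
Finally ΔG = −nFE = −(2)(96500 C/mol)(+0.1140 V) = −22.0 kJ/mol.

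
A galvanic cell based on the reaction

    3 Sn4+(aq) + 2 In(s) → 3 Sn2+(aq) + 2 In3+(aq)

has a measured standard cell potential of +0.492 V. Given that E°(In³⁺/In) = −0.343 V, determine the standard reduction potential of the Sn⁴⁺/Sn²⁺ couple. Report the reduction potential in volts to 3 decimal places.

In the reaction as written the Sn⁴⁺/Sn²⁺ couple is reduced (cathode) and In³⁺/In is oxidized (anode), so E°cell = E°(Sn⁴⁺/Sn²⁺) − E°(In³⁺/In).
E°(Sn⁴⁺/Sn²⁺) = E°cell + E°(anode) = +0.492 + (−0.343) = +0.149 V.

+0.149 V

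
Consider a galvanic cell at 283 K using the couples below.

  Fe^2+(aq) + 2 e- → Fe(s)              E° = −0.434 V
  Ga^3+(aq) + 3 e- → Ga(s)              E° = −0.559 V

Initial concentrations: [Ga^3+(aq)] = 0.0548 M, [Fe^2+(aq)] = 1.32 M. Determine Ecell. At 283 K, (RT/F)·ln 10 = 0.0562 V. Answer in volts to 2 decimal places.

The Fe²⁺/Fe couple has the more positive E°, so it is the cathode; Ga³⁺/Ga is the anode.
E°cell = −0.434 − (−0.559) = +0.125 V, with n = 6 electrons transferred.
The balanced reaction is 3 Fe^2+(aq) + 2 Ga(s) → 3 Fe(s) + 2 Ga^3+(aq), so Q = [Ga^3+(aq)]^2 / [Fe^2+(aq)]^3 = 0.00131 and log Q = −2.884.
E = E° − (0.0562/n)·log Q = +0.125 − (0.0562/6)(−2.884) = +0.15 V.

+0.15 V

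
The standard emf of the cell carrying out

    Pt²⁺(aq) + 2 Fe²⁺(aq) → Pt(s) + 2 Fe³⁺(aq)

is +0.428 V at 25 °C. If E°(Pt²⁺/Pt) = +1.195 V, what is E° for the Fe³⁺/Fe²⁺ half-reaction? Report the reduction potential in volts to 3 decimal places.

In the reaction as written the Pt²⁺/Pt couple is reduced (cathode) and Fe³⁺/Fe²⁺ is oxidized (anode), so E°cell = E°(Pt²⁺/Pt) − E°(Fe³⁺/Fe²⁺).
E°(Fe³⁺/Fe²⁺) = E°(cathode) − E°cell = +1.195 − (+0.428) = +0.767 V.

+0.767 V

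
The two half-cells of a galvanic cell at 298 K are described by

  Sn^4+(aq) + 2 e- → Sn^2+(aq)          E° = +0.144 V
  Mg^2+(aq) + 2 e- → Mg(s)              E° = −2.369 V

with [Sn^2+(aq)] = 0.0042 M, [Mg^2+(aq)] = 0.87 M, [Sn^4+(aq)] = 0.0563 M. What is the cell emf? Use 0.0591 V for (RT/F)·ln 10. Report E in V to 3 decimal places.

+2.548 V

Since E°(Sn⁴⁺/Sn²⁺) > E°(Mg²⁺/Mg), Sn⁴⁺/Sn²⁺ serves as the cathode.
E°cell = E°cat − E°an = +0.144 − (−2.369) = +2.513 V; n = 2.
The balanced reaction is Sn^4+(aq) + Mg(s) → Sn^2+(aq) + Mg^2+(aq), so Q = ([Sn^2+(aq)]·[Mg^2+(aq)]) / [Sn^4+(aq)] = 0.0649 and log Q = −1.188.
E = E° − (0.0591/n)·log Q = +2.513 − (0.0591/2)(−1.188) = +2.548 V.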